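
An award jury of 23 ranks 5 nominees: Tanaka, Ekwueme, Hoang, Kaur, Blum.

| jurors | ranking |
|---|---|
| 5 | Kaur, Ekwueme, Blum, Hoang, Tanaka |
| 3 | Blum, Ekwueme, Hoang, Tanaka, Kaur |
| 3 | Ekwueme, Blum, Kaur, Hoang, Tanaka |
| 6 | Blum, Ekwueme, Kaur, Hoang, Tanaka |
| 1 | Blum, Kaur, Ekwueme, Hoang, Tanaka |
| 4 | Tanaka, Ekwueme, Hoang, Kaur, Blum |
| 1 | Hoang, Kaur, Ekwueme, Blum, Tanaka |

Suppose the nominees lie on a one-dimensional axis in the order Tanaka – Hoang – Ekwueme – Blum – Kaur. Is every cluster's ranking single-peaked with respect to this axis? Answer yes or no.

no

Axis positions: Tanaka=1, Hoang=2, Ekwueme=3, Blum=4, Kaur=5.
Cluster 1: ranking walks positions 5-3-4-2-1; Ekwueme is ranked above Blum even though Blum lies between Ekwueme and the peak Kaur on the axis — preferences dip and rise again. Not single-peaked.
Cluster 2 (peak Blum at position 4): ranking walks positions 4-3-2-1-5, expanding outward from the peak — single-peaked.
Cluster 3 (peak Ekwueme at position 3): ranking walks positions 3-4-5-2-1, expanding outward from the peak — single-peaked.
Cluster 4 (peak Blum at position 4): ranking walks positions 4-3-5-2-1, expanding outward from the peak — single-peaked.
Cluster 5 (peak Blum at position 4): ranking walks positions 4-5-3-2-1, expanding outward from the peak — single-peaked.
Cluster 6: ranking walks positions 1-3-2-5-4; Ekwueme is ranked above Hoang even though Hoang lies between Ekwueme and the peak Tanaka on the axis — preferences dip and rise again. Not single-peaked.
Cluster 7: ranking walks positions 2-5-3-4-1; Kaur is ranked above Ekwueme even though Ekwueme lies between Kaur and the peak Hoang on the axis — preferences dip and rise again. Not single-peaked.
Cluster 1 violates single-peakedness, so the profile is not single-peaked on this axis.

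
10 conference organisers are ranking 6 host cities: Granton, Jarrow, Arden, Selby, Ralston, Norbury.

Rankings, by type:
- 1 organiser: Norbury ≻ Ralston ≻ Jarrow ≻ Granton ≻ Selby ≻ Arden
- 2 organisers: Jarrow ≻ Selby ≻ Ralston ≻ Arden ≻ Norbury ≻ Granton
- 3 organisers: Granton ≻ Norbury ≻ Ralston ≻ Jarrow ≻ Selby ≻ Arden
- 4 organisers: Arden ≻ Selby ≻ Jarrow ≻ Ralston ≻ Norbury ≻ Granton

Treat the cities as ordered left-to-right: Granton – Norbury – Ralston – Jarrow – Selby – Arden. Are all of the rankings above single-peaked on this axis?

yes

Axis positions: Granton=1, Norbury=2, Ralston=3, Jarrow=4, Selby=5, Arden=6.
Type 1 (peak Norbury at position 2): ranking walks positions 2-3-4-1-5-6, expanding outward from the peak — single-peaked.
Type 2 (peak Jarrow at position 4): ranking walks positions 4-5-3-6-2-1, expanding outward from the peak — single-peaked.
Type 3 (peak Granton at position 1): ranking walks positions 1-2-3-4-5-6, expanding outward from the peak — single-peaked.
Type 4 (peak Arden at position 6): ranking walks positions 6-5-4-3-2-1, expanding outward from the peak — single-peaked.
Every ranking is single-peaked on this axis.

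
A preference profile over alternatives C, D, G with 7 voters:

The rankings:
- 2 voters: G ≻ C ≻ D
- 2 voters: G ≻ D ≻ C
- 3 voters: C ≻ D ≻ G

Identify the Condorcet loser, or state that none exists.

Head-to-head results (7 voters):
C–D: C 5–2.
C vs G: G wins 4–3.
D vs G: G wins 4–3.
D is beaten in every head-to-head and is the Condorcet loser.

D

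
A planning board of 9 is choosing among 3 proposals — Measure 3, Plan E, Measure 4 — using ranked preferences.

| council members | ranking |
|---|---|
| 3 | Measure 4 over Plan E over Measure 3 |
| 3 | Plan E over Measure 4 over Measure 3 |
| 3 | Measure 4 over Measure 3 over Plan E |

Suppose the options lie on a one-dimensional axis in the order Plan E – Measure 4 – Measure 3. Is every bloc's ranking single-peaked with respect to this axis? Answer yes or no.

yes

Axis positions: Plan E=1, Measure 4=2, Measure 3=3.
Bloc 1 (peak Measure 4 at position 2): ranking walks positions 2-1-3, expanding outward from the peak — single-peaked.
Bloc 2 (peak Plan E at position 1): ranking walks positions 1-2-3, expanding outward from the peak — single-peaked.
Bloc 3 (peak Measure 4 at position 2): ranking walks positions 2-3-1, expanding outward from the peak — single-peaked.
Every ranking is single-peaked on this axis.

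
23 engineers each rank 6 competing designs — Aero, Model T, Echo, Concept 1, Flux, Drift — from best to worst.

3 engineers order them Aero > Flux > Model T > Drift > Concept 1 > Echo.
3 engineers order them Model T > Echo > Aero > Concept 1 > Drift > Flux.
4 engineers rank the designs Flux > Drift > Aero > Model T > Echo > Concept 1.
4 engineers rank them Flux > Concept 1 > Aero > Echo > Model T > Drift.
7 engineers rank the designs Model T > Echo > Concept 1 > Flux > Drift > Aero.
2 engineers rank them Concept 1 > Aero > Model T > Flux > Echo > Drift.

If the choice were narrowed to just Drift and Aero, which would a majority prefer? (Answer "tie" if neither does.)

Ballots ranking Drift above Aero: 4 + 7 = 11.
Ballots ranking Aero above Drift: 23 − 11 = 12.
Aero wins the head-to-head 12–11.

Aero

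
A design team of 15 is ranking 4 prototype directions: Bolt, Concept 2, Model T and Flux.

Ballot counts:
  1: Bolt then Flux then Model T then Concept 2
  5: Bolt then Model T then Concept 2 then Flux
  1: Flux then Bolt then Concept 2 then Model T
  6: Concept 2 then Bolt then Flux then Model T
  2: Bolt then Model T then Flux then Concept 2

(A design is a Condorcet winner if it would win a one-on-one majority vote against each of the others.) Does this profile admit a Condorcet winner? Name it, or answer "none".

Bolt

Head-to-head results (15 engineers):
Bolt vs Concept 2: 9 to 6, Bolt.
Bolt vs Model T: 1+5+1+6+2 = 15 for Bolt, 0 for Model T — Bolt by 15–0.
Bolt vs Flux: Bolt preferred on 1+5+6+2 = 14 ballots; Bolt wins 14–1.
Concept 2 vs Model T: 7 to 8, Model T.
Concept 2 vs Flux: Concept 2 is ranked higher on 5+6 = 11 ballots, Flux on 4. Concept 2 wins 11–4.
Model T vs Flux: 5+2 = 7 for Model T, 8 for Flux — Flux by 8–7.
Only Bolt has no losses; Bolt is the Condorcet winner.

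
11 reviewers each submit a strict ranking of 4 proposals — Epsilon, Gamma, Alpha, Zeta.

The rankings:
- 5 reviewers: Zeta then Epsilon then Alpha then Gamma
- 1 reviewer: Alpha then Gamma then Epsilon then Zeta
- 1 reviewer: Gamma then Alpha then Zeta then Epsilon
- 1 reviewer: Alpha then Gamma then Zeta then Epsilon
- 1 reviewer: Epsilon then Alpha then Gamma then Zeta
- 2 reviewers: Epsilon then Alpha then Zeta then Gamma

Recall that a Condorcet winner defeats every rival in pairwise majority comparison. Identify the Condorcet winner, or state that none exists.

Head-to-head results (11 reviewers):
Epsilon vs Gamma: Epsilon, 8–3.
Epsilon–Alpha: Epsilon 8–3.
Epsilon vs Zeta: Zeta, 7–4.
Gamma vs Alpha: Alpha wins 10–1.
Gamma–Zeta: Zeta 7–4.
Alpha–Zeta: Alpha 6–5.
Each project drops at least one matchup (Epsilon loses to Zeta; Gamma loses to Epsilon; Alpha loses to Epsilon; Zeta loses to Alpha); the cycle Epsilon beats Alpha beats Zeta beats Epsilon rules out a Condorcet winner.

none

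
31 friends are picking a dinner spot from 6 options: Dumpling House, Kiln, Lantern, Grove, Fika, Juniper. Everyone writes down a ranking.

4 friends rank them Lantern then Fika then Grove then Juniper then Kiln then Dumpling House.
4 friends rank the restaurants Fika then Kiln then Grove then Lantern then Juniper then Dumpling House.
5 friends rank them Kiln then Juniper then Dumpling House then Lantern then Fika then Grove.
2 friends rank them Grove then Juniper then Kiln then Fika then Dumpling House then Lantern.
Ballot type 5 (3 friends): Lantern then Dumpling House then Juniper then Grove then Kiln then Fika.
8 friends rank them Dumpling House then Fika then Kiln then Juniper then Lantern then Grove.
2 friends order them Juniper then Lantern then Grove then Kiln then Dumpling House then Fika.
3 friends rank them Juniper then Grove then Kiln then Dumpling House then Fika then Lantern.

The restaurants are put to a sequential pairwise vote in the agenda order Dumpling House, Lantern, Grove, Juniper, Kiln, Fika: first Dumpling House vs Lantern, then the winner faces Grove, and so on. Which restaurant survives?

Fika

Round 1: Dumpling House vs Lantern — 18–13, Dumpling House advances.
Round 2: Dumpling House vs Grove — 16–15, Dumpling House advances.
Round 3: Dumpling House vs Juniper — 11–20, Juniper advances.
Round 4: Juniper vs Kiln — 14–17, Kiln advances.
Round 5: Kiln vs Fika — 15–16, Fika advances.
Fika survives the agenda.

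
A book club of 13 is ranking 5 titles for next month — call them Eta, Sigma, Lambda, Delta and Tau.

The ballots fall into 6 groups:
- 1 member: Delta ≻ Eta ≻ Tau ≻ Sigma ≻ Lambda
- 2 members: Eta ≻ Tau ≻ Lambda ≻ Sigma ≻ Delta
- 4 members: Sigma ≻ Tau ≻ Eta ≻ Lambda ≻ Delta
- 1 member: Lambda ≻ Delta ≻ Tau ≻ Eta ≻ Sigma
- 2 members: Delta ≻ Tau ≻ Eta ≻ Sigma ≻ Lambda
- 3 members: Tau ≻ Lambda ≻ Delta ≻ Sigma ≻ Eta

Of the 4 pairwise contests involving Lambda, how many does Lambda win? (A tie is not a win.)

1

Lambda against each rival (13 members):
Lambda vs Eta: Eta, 9–4.
Lambda–Sigma: Sigma 7–6.
Lambda vs Delta: Lambda, 10–3.
Lambda vs Tau: 1 for Lambda, 12 for Tau — Tau by 12–1.
Lambda beats Delta; loses to Eta, Sigma, Tau — 1 pairwise win.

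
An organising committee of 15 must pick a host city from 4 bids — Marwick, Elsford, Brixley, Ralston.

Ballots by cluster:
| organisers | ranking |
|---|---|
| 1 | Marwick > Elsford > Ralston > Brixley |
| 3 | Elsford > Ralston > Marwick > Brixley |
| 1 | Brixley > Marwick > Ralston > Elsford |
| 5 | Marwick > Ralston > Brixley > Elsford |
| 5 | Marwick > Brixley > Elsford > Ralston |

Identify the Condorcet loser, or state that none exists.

Head-to-head results (15 organisers):
Marwick vs Elsford: 1+1+5+5 = 12 for Marwick, 3 for Elsford — Marwick by 12–3.
Marwick vs Brixley: 14 to 1, Marwick.
Marwick vs Ralston: 12 to 3, Marwick.
Elsford vs Brixley: Brixley wins 11–4.
Elsford–Ralston: Elsford 9–6.
Brixley vs Ralston: Ralston, 9–6.
Every city wins at least one matchup (Marwick beats Elsford; Elsford beats Ralston; Brixley beats Elsford; Ralston beats Brixley), so there is no Condorcet loser.

none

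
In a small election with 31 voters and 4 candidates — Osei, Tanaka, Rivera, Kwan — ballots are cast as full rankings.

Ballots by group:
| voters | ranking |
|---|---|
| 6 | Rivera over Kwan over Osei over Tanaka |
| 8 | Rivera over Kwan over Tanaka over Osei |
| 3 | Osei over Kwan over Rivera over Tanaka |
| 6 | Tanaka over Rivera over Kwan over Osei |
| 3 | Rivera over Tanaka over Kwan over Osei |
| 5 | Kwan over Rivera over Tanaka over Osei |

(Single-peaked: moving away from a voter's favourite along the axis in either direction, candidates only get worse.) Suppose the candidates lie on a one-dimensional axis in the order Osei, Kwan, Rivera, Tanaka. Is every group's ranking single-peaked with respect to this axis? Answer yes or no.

Axis positions: Osei=1, Kwan=2, Rivera=3, Tanaka=4.
Group 1 (peak Rivera at position 3): ranking walks positions 3-2-1-4, expanding outward from the peak — single-peaked.
Group 2 (peak Rivera at position 3): ranking walks positions 3-2-4-1, expanding outward from the peak — single-peaked.
Group 3 (peak Osei at position 1): ranking walks positions 1-2-3-4, expanding outward from the peak — single-peaked.
Group 4 (peak Tanaka at position 4): ranking walks positions 4-3-2-1, expanding outward from the peak — single-peaked.
Group 5 (peak Rivera at position 3): ranking walks positions 3-4-2-1, expanding outward from the peak — single-peaked.
Group 6 (peak Kwan at position 2): ranking walks positions 2-3-4-1, expanding outward from the peak — single-peaked.
Every ranking is single-peaked on this axis.

yes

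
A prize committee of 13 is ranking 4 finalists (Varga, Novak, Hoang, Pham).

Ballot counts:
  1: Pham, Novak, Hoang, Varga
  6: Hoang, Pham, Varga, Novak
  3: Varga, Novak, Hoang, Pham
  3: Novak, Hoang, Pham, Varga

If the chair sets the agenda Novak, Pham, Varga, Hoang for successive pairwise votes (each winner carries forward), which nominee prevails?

Round 1: Novak vs Pham — 6–7, Pham advances.
Round 2: Pham vs Varga — 10–3, Pham advances.
Round 3: Pham vs Hoang — 1–12, Hoang advances.
Hoang survives the agenda.

Hoang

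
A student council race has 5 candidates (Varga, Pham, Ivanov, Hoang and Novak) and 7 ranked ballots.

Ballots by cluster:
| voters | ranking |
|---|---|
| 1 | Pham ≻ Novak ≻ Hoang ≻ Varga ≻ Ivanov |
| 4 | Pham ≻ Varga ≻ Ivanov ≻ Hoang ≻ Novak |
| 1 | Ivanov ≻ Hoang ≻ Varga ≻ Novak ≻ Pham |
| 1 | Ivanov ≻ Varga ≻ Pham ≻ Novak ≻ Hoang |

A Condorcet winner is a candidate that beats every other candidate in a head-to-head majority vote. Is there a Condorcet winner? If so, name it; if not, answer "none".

Pham

Pairwise majorities:
Varga vs Pham: Varga is ranked higher on 1+1 = 2 ballots, Pham on 5. Pham wins 5–2.
Varga vs Ivanov: 5 to 2, Varga.
Varga vs Hoang: 4+1 = 5 for Varga, 2 for Hoang — Varga by 5–2.
Varga vs Novak: 6 to 1, Varga.
Pham vs Ivanov: Pham preferred on 1+4 = 5 ballots; Pham wins 5–2.
Pham vs Hoang: Pham is ranked higher on 1+4+1 = 6 ballots, Hoang on 1. Pham wins 6–1.
Pham vs Novak: Pham is ranked higher on 1+4+1 = 6 ballots, Novak on 1. Pham wins 6–1.
Ivanov vs Hoang: Ivanov is ranked higher on 4+1+1 = 6 ballots, Hoang on 1. Ivanov wins 6–1.
Ivanov vs Novak: 4+1+1 = 6 for Ivanov, 1 for Novak — Ivanov by 6–1.
Hoang vs Novak: Hoang preferred on 4+1 = 5 ballots; Hoang wins 5–2.
Pham defeats every rival head-to-head and is the Condorcet winner.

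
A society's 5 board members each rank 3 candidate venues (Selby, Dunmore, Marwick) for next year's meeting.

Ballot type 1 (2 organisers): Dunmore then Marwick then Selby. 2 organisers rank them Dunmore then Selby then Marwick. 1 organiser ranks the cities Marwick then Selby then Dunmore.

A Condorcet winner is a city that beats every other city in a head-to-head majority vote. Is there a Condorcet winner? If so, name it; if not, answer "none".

Dunmore

Pairwise majorities:
Selby vs Dunmore: Dunmore, 4–1.
Selby vs Marwick: Marwick wins 3–2.
Dunmore vs Marwick: Dunmore, 4–1.
Dunmore beats each of Selby, Marwick — Dunmore is the Condorcet winner.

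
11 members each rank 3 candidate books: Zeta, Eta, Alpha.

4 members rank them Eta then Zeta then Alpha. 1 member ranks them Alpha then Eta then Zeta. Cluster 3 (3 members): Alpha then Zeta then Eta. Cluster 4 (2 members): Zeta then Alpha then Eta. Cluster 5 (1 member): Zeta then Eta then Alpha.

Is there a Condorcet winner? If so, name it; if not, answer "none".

Zeta

Check each pair by majority over 11 ballots:
Zeta vs Eta: Zeta is ranked higher on 3+2+1 = 6 ballots, Eta on 5. Zeta wins 6–5.
Zeta vs Alpha: Zeta wins 7–4.
Eta vs Alpha: Eta is ranked higher on 4+1 = 5 ballots, Alpha on 6. Alpha wins 6–5.
Zeta wins every pairwise contest, so Zeta is the Condorcet winner.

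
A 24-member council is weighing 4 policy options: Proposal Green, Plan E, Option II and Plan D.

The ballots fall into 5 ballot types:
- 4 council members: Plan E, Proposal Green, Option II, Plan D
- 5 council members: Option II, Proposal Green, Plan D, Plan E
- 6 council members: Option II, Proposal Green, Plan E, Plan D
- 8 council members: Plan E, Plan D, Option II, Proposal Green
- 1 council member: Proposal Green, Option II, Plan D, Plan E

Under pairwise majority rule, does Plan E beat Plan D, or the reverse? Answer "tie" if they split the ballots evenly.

Plan E

Ballots ranking Plan E above Plan D: 4 + 6 + 8 = 18.
Ballots ranking Plan D above Plan E: 24 − 18 = 6.
Plan E wins the head-to-head 18–6.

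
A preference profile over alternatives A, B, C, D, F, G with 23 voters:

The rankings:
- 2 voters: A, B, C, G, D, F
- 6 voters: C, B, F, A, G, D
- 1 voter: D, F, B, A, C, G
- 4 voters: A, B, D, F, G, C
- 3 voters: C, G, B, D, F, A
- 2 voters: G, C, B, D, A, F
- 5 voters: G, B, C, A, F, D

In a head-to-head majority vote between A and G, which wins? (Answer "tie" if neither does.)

A

Ballots ranking A above G: 2 + 6 + 1 + 4 = 13.
Ballots ranking G above A: 23 − 13 = 10.
A wins the head-to-head 13–10.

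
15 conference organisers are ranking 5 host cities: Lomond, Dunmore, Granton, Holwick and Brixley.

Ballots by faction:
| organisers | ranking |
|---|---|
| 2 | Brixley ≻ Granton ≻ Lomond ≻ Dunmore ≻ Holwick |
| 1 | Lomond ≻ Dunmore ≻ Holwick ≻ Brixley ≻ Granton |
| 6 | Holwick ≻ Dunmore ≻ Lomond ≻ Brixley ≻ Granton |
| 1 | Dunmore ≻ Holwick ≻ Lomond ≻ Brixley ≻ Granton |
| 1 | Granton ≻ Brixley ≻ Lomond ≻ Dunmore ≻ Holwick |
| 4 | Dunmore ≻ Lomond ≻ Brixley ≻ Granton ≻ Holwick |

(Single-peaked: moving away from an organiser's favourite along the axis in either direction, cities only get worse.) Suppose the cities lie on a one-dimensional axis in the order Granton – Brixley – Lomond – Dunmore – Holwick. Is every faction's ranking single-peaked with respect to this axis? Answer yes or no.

Axis positions: Granton=1, Brixley=2, Lomond=3, Dunmore=4, Holwick=5.
Faction 1 (peak Brixley at position 2): ranking walks positions 2-1-3-4-5, expanding outward from the peak — single-peaked.
Faction 2 (peak Lomond at position 3): ranking walks positions 3-4-5-2-1, expanding outward from the peak — single-peaked.
Faction 3 (peak Holwick at position 5): ranking walks positions 5-4-3-2-1, expanding outward from the peak — single-peaked.
Faction 4 (peak Dunmore at position 4): ranking walks positions 4-5-3-2-1, expanding outward from the peak — single-peaked.
Faction 5 (peak Granton at position 1): ranking walks positions 1-2-3-4-5, expanding outward from the peak — single-peaked.
Faction 6 (peak Dunmore at position 4): ranking walks positions 4-3-2-1-5, expanding outward from the peak — single-peaked.
Every ranking is single-peaked on this axis.

yes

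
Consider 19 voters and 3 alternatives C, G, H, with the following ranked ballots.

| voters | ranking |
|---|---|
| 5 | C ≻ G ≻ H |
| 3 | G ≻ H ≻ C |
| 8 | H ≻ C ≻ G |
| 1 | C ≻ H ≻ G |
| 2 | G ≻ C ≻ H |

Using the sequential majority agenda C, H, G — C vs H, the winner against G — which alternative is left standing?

G

Round 1: C vs H — 8–11, H advances.
Round 2: H vs G — 9–10, G advances.
G survives the agenda.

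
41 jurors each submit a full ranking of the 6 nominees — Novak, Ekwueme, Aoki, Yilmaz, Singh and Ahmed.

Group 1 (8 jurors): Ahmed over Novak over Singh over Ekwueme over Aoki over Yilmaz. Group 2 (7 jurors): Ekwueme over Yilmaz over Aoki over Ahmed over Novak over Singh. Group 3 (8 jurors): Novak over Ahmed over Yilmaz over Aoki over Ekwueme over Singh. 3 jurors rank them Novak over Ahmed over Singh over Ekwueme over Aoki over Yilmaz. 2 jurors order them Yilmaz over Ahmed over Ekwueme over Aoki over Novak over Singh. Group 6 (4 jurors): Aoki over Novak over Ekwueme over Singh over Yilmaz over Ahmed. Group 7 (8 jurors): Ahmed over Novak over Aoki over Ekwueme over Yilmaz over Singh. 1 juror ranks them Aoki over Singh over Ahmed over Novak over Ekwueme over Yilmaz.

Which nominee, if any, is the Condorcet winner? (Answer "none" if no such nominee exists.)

Ahmed

Check each pair by majority over 41 ballots:
Novak vs Ekwueme: Novak is ranked higher on 8+8+3+4+8+1 = 32 ballots, Ekwueme on 9. Novak wins 32–9.
Novak vs Aoki: 8+8+3+8 = 27 for Novak, 14 for Aoki — Novak by 27–14.
Novak vs Yilmaz: Novak preferred on 8+8+3+4+8+1 = 32 ballots; Novak wins 32–9.
Novak vs Singh: Novak preferred on 40 ballots; Novak wins 40–1.
Novak vs Ahmed: 15 to 26, Ahmed.
Ekwueme vs Aoki: Ekwueme is ranked higher on 8+7+3+2 = 20 ballots, Aoki on 21. Aoki wins 21–20.
Ekwueme vs Yilmaz: Ekwueme preferred on 8+7+3+4+8+1 = 31 ballots; Ekwueme wins 31–10.
Ekwueme vs Singh: Ekwueme preferred on 7+8+2+4+8 = 29 ballots; Ekwueme wins 29–12.
Ekwueme vs Ahmed: Ekwueme preferred on 7+4 = 11 ballots; Ahmed wins 30–11.
Aoki vs Yilmaz: 24 to 17, Aoki.
Aoki vs Singh: 7+8+2+4+8+1 = 30 for Aoki, 11 for Singh — Aoki by 30–11.
Aoki vs Ahmed: Aoki preferred on 7+4+1 = 12 ballots; Ahmed wins 29–12.
Yilmaz vs Singh: 7+8+2+8 = 25 for Yilmaz, 16 for Singh — Yilmaz by 25–16.
Yilmaz vs Ahmed: 7+2+4 = 13 for Yilmaz, 28 for Ahmed — Ahmed by 28–13.
Singh vs Ahmed: Singh preferred on 4+1 = 5 ballots; Ahmed wins 36–5.
Only Ahmed has no losses; Ahmed is the Condorcet winner.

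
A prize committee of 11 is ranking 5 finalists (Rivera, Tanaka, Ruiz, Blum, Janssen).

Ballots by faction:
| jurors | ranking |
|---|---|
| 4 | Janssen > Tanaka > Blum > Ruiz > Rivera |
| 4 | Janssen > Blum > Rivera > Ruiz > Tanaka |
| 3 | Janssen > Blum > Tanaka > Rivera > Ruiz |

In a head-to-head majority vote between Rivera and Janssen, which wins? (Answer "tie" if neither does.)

No ballot ranks Rivera above Janssen: 0.
Ballots ranking Janssen above Rivera: 11 − 0 = 11.
Janssen wins the head-to-head 11–0.

Janssen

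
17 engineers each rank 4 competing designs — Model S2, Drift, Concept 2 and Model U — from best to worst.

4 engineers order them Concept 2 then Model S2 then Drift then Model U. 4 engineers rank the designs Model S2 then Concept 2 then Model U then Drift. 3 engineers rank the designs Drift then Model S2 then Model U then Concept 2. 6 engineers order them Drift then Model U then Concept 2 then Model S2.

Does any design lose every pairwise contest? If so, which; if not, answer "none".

Pairwise majorities:
Model S2 vs Drift: Drift wins 9–8.
Model S2 vs Concept 2: 4+3 = 7 for Model S2, 10 for Concept 2 — Concept 2 by 10–7.
Model S2 vs Model U: Model S2 wins 11–6.
Drift vs Concept 2: 3+6 = 9 for Drift, 8 for Concept 2 — Drift by 9–8.
Drift vs Model U: Drift wins 13–4.
Concept 2 vs Model U: Concept 2 is ranked higher on 4+4 = 8 ballots, Model U on 9. Model U wins 9–8.
Every design wins at least one matchup (Model S2 beats Model U; Drift beats Model S2; Concept 2 beats Model S2; Model U beats Concept 2), so there is no Condorcet loser.

none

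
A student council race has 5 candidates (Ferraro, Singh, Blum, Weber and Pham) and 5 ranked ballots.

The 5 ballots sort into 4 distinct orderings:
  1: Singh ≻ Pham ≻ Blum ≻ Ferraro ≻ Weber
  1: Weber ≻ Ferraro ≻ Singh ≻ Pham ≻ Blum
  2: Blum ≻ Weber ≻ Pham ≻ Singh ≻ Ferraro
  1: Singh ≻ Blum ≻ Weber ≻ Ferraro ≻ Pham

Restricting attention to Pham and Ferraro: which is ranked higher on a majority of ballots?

Ballots ranking Pham above Ferraro: 1 + 2 = 3.
Ballots ranking Ferraro above Pham: 5 − 3 = 2.
Pham wins the head-to-head 3–2.

Pham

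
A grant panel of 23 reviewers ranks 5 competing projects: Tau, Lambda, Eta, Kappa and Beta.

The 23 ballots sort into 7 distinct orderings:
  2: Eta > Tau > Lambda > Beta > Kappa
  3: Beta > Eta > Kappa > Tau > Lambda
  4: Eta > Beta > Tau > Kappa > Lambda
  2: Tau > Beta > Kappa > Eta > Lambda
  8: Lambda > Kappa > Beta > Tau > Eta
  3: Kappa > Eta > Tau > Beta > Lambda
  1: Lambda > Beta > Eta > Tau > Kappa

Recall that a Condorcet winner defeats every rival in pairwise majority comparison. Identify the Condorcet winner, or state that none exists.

Beta

Head-to-head results (23 reviewers):
Tau vs Lambda: Tau, 14–9.
Tau vs Eta: Eta wins 13–10.
Tau vs Kappa: Kappa, 14–9.
Tau vs Beta: Beta, 16–7.
Lambda vs Eta: Eta, 14–9.
Lambda vs Kappa: Kappa, 12–11.
Lambda vs Beta: Beta, 12–11.
Eta vs Kappa: Kappa wins 13–10.
Eta vs Beta: Beta wins 14–9.
Kappa vs Beta: Beta wins 12–11.
Beta beats each of Tau, Lambda, Eta, Kappa — Beta is the Condorcet winner.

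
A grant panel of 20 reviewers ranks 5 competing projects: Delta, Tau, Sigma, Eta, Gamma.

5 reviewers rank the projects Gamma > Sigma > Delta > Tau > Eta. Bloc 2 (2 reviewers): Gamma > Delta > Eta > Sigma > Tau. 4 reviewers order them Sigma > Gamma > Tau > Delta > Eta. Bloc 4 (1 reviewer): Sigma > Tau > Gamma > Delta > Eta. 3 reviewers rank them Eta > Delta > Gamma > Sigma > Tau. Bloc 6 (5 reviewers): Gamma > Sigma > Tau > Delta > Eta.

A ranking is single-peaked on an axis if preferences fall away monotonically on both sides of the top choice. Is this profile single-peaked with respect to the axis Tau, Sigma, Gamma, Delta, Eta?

yes

Axis positions: Tau=1, Sigma=2, Gamma=3, Delta=4, Eta=5.
Bloc 1 (peak Gamma at position 3): ranking walks positions 3-2-4-1-5, expanding outward from the peak — single-peaked.
Bloc 2 (peak Gamma at position 3): ranking walks positions 3-4-5-2-1, expanding outward from the peak — single-peaked.
Bloc 3 (peak Sigma at position 2): ranking walks positions 2-3-1-4-5, expanding outward from the peak — single-peaked.
Bloc 4 (peak Sigma at position 2): ranking walks positions 2-1-3-4-5, expanding outward from the peak — single-peaked.
Bloc 5 (peak Eta at position 5): ranking walks positions 5-4-3-2-1, expanding outward from the peak — single-peaked.
Bloc 6 (peak Gamma at position 3): ranking walks positions 3-2-1-4-5, expanding outward from the peak — single-peaked.
Every ranking is single-peaked on this axis.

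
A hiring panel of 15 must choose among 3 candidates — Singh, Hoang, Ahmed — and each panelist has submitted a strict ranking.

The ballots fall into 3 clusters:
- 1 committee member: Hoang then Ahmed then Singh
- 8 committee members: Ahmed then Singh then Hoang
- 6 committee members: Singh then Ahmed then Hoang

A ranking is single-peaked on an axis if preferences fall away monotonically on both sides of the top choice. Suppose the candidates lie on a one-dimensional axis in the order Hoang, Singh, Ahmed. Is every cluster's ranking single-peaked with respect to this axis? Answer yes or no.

Axis positions: Hoang=1, Singh=2, Ahmed=3.
Cluster 1: ranking walks positions 1-3-2; Ahmed is ranked above Singh even though Singh lies between Ahmed and the peak Hoang on the axis — preferences dip and rise again. Not single-peaked.
Cluster 2 (peak Ahmed at position 3): ranking walks positions 3-2-1, expanding outward from the peak — single-peaked.
Cluster 3 (peak Singh at position 2): ranking walks positions 2-3-1, expanding outward from the peak — single-peaked.
Cluster 1 violates single-peakedness, so the profile is not single-peaked on this axis.

no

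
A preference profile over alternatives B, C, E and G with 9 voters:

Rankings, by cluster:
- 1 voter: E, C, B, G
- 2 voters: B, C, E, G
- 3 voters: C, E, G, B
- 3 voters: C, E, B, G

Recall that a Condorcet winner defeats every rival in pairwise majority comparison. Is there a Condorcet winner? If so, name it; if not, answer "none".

Head-to-head results (9 voters):
B–C: C 7–2.
B vs E: E, 7–2.
B vs G: B, 6–3.
C–E: C 8–1.
C–G: C 9–0.
E vs G: E, 9–0.
Only C has no losses; C is the Condorcet winner.

C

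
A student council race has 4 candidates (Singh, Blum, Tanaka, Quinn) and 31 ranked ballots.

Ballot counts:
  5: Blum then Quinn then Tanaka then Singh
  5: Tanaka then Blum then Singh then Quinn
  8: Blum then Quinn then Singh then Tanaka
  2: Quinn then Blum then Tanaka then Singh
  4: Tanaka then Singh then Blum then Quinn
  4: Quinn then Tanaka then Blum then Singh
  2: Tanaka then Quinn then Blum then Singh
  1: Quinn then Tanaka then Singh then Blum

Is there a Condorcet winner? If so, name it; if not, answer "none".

Head-to-head results (31 voters):
Singh vs Blum: Singh is ranked higher on 4+1 = 5 ballots, Blum on 26. Blum wins 26–5.
Singh vs Tanaka: 8 to 23, Tanaka.
Singh vs Quinn: 9 to 22, Quinn.
Blum vs Tanaka: 5+8+2 = 15 for Blum, 16 for Tanaka — Tanaka by 16–15.
Blum vs Quinn: Blum is ranked higher on 5+5+8+4 = 22 ballots, Quinn on 9. Blum wins 22–9.
Tanaka vs Quinn: Tanaka is ranked higher on 5+4+2 = 11 ballots, Quinn on 20. Quinn wins 20–11.
Every candidate loses at least once (Singh loses to Blum; Blum loses to Tanaka; Tanaka loses to Quinn; Quinn loses to Blum). The majority relation contains the cycle Blum → Quinn → Tanaka → Blum, so there is no Condorcet winner.

none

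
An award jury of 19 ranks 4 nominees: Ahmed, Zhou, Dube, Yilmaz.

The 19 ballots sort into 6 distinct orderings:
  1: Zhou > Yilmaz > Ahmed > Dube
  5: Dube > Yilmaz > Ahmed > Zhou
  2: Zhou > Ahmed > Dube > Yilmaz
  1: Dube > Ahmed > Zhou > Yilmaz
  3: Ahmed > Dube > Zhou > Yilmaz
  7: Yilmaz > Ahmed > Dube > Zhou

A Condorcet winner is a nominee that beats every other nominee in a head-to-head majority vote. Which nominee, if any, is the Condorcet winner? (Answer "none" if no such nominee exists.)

none

Pairwise majorities:
Ahmed vs Zhou: Ahmed wins 16–3.
Ahmed–Dube: Ahmed 13–6.
Ahmed–Yilmaz: Yilmaz 13–6.
Zhou vs Dube: Dube wins 16–3.
Zhou–Yilmaz: Yilmaz 12–7.
Dube–Yilmaz: Dube 11–8.
No nominee is unbeaten: Ahmed loses to Yilmaz; Zhou loses to Ahmed; Dube loses to Ahmed; Yilmaz loses to Dube. In particular Ahmed beats Dube beats Yilmaz beats Ahmed is a majority cycle — no Condorcet winner exists.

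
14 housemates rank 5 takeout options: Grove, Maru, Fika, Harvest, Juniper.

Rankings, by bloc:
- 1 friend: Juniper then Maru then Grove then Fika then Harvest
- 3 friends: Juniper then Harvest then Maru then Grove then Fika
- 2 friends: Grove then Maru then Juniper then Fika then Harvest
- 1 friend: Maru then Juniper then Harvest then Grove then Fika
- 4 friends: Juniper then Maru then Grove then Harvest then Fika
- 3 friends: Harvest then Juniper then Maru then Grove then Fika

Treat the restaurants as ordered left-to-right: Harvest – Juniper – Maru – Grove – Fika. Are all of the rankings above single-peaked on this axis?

yes

Axis positions: Harvest=1, Juniper=2, Maru=3, Grove=4, Fika=5.
Bloc 1 (peak Juniper at position 2): ranking walks positions 2-3-4-5-1, expanding outward from the peak — single-peaked.
Bloc 2 (peak Juniper at position 2): ranking walks positions 2-1-3-4-5, expanding outward from the peak — single-peaked.
Bloc 3 (peak Grove at position 4): ranking walks positions 4-3-2-5-1, expanding outward from the peak — single-peaked.
Bloc 4 (peak Maru at position 3): ranking walks positions 3-2-1-4-5, expanding outward from the peak — single-peaked.
Bloc 5 (peak Juniper at position 2): ranking walks positions 2-3-4-1-5, expanding outward from the peak — single-peaked.
Bloc 6 (peak Harvest at position 1): ranking walks positions 1-2-3-4-5, expanding outward from the peak — single-peaked.
Every ranking is single-peaked on this axis.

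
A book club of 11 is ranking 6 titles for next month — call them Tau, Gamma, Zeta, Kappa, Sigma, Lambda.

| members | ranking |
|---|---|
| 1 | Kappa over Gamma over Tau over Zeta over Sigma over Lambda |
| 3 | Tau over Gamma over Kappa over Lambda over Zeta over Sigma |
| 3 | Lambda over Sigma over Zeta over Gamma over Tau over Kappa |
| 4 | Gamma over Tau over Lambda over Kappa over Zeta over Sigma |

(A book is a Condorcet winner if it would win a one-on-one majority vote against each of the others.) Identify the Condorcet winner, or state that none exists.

Gamma

Check each pair by majority over 11 ballots:
Tau–Gamma: Gamma 8–3.
Tau–Zeta: Tau 8–3.
Tau–Kappa: Tau 10–1.
Tau–Sigma: Tau 8–3.
Tau vs Lambda: Tau, 8–3.
Gamma vs Zeta: Gamma wins 8–3.
Gamma–Kappa: Gamma 10–1.
Gamma vs Sigma: Gamma, 8–3.
Gamma vs Lambda: Gamma wins 8–3.
Zeta vs Kappa: Kappa, 8–3.
Zeta vs Sigma: Zeta wins 8–3.
Zeta vs Lambda: Lambda wins 10–1.
Kappa vs Sigma: Kappa, 8–3.
Kappa–Lambda: Lambda 7–4.
Sigma vs Lambda: Lambda, 10–1.
Gamma defeats every rival head-to-head and is the Condorcet winner.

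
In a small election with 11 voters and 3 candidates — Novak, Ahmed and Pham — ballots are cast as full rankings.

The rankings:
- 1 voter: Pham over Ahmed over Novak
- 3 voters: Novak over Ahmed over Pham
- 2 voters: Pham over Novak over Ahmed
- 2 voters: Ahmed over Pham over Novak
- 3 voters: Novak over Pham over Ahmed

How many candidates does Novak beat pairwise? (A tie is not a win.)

2

Novak against each rival (11 voters):
Novak vs Ahmed: 8 to 3, Novak.
Novak vs Pham: Novak wins 6–5.
Novak beats Ahmed, Pham — 2 pairwise wins.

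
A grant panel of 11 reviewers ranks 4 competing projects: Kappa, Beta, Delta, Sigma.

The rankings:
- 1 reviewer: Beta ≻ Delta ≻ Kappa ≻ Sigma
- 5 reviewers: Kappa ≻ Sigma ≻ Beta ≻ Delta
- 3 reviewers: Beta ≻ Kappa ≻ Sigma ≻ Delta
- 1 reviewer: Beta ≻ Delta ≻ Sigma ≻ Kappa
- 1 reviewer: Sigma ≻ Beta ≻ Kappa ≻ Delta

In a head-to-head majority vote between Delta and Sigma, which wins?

Ballots ranking Delta above Sigma: 1 + 1 = 2.
Ballots ranking Sigma above Delta: 11 − 2 = 9.
Sigma wins the head-to-head 9–2.

Sigma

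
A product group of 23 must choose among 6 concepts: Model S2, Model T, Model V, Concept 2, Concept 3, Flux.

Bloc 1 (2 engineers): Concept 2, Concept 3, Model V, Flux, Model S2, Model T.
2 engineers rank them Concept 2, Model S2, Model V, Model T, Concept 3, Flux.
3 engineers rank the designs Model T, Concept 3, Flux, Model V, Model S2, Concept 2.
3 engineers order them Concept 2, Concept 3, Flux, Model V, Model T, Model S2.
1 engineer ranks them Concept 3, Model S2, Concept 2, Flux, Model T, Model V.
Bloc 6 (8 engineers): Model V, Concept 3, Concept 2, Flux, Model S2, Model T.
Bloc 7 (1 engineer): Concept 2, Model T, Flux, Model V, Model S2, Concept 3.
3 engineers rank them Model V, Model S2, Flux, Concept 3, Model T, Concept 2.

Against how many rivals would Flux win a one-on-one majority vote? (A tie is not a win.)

Flux against each rival (23 engineers):
Flux vs Model S2: Flux is ranked higher on 2+3+3+8+1 = 17 ballots, Model S2 on 6. Flux wins 17–6.
Flux vs Model T: Flux, 17–6.
Flux vs Model V: Model V, 15–8.
Flux vs Concept 2: 6 to 17, Concept 2.
Flux vs Concept 3: Concept 3, 19–4.
Flux beats Model S2, Model T; loses to Model V, Concept 2, Concept 3 — 2 pairwise wins.

2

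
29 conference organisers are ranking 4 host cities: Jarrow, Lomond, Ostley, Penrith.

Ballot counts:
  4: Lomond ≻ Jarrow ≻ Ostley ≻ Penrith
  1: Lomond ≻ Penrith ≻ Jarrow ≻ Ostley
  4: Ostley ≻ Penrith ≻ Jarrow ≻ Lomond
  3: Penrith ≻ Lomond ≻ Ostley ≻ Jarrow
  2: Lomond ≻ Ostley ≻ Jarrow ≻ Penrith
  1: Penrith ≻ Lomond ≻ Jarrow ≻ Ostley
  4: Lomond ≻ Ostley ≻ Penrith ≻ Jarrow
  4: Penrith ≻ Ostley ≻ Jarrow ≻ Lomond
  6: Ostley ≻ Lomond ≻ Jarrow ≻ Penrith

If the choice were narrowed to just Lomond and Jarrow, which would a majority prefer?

Ballots ranking Lomond above Jarrow: 4 + 1 + 3 + 2 + 1 + 4 + 6 = 21.
Ballots ranking Jarrow above Lomond: 29 − 21 = 8.
Lomond wins the head-to-head 21–8.

Lomond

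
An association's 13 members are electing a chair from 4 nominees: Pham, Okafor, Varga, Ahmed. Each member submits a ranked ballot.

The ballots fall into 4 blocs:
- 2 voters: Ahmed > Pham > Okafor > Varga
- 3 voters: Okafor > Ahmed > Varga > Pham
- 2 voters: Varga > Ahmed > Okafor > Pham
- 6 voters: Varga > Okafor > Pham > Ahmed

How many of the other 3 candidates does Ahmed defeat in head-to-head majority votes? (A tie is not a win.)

1

Ahmed against each rival (13 voters):
Ahmed vs Pham: Ahmed wins 7–6.
Ahmed vs Okafor: 4 to 9, Okafor.
Ahmed vs Varga: 5 to 8, Varga.
Ahmed beats Pham; loses to Okafor, Varga — 1 pairwise win.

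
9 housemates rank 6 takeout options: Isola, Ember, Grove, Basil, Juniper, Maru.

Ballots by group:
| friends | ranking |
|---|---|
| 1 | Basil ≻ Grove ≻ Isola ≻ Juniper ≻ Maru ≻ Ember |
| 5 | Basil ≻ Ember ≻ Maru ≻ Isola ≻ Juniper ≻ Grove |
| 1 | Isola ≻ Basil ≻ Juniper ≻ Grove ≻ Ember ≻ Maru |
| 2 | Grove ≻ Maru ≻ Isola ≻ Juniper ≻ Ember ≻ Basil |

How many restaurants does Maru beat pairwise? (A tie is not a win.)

Maru against each rival (9 friends):
Maru–Isola: Maru 7–2.
Maru vs Ember: Ember, 6–3.
Maru vs Grove: Maru is ranked higher on 5 ballots, Grove on 4. Maru wins 5–4.
Maru vs Basil: Maru is ranked higher on 2 ballots, Basil on 7. Basil wins 7–2.
Maru vs Juniper: 7 to 2, Maru.
Maru beats Isola, Grove, Juniper; loses to Ember, Basil — 3 pairwise wins.

3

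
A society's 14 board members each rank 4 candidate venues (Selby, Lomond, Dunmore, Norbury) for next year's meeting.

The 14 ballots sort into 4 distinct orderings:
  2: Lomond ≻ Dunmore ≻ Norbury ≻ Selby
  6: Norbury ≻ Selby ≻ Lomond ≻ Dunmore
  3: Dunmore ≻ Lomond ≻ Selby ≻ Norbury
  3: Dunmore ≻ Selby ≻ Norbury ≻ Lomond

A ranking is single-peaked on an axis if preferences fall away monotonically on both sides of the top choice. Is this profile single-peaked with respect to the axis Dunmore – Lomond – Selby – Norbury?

no

Axis positions: Dunmore=1, Lomond=2, Selby=3, Norbury=4.
Type 1: ranking walks positions 2-1-4-3; Norbury is ranked above Selby even though Selby lies between Norbury and the peak Lomond on the axis — preferences dip and rise again. Not single-peaked.
Type 2 (peak Norbury at position 4): ranking walks positions 4-3-2-1, expanding outward from the peak — single-peaked.
Type 3 (peak Dunmore at position 1): ranking walks positions 1-2-3-4, expanding outward from the peak — single-peaked.
Type 4: ranking walks positions 1-3-4-2; Selby is ranked above Lomond even though Lomond lies between Selby and the peak Dunmore on the axis — preferences dip and rise again. Not single-peaked.
Type 1 violates single-peakedness, so the profile is not single-peaked on this axis.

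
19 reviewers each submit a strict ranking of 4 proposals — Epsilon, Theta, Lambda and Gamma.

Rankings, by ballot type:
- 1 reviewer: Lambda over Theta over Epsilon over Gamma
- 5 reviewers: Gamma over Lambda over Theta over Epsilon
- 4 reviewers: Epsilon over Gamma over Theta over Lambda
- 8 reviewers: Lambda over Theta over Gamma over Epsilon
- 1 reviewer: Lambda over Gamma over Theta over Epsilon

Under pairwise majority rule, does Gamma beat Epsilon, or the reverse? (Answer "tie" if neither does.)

Gamma

Ballots ranking Gamma above Epsilon: 5 + 8 + 1 = 14.
Ballots ranking Epsilon above Gamma: 19 − 14 = 5.
Gamma wins the head-to-head 14–5.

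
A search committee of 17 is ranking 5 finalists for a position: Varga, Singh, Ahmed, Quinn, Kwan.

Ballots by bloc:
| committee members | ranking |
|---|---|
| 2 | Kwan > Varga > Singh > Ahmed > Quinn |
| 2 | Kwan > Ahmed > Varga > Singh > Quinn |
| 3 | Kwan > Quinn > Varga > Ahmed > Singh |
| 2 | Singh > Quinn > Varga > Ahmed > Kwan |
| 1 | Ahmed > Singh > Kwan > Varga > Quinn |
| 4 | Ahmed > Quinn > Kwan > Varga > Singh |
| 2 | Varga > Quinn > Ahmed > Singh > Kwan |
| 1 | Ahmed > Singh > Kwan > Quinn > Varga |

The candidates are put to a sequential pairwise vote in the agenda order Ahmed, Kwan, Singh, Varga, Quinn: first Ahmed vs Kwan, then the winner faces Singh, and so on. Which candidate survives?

Round 1: Ahmed vs Kwan — 10–7, Ahmed advances.
Round 2: Ahmed vs Singh — 13–4, Ahmed advances.
Round 3: Ahmed vs Varga — 8–9, Varga advances.
Round 4: Varga vs Quinn — 7–10, Quinn advances.
The agenda winner is Quinn.

Quinn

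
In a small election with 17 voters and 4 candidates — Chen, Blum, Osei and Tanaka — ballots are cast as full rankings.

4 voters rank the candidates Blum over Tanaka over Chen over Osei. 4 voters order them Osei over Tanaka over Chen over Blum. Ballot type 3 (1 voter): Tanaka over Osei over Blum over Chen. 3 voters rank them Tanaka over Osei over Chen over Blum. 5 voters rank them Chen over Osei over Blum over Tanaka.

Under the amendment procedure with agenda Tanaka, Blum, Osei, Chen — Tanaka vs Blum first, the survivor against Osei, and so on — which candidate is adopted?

Chen

Round 1: Tanaka vs Blum — 8–9, Blum advances.
Round 2: Blum vs Osei — 4–13, Osei advances.
Round 3: Osei vs Chen — 8–9, Chen advances.
The agenda winner is Chen.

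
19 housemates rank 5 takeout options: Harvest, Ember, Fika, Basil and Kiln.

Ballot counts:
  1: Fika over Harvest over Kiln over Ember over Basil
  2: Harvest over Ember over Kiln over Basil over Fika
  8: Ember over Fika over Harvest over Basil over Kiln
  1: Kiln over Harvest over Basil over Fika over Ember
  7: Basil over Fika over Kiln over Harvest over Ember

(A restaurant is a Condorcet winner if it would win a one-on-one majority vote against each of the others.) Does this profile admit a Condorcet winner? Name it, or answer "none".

none

Check each pair by majority over 19 ballots:
Harvest vs Ember: Harvest, 11–8.
Harvest–Fika: Fika 16–3.
Harvest vs Basil: Harvest, 12–7.
Harvest–Kiln: Harvest 11–8.
Ember vs Fika: Ember, 10–9.
Ember vs Basil: Ember wins 11–8.
Ember vs Kiln: Ember wins 10–9.
Fika–Basil: Basil 10–9.
Fika vs Kiln: Fika wins 16–3.
Basil–Kiln: Basil 15–4.
Each restaurant drops at least one matchup (Harvest loses to Fika; Ember loses to Harvest; Fika loses to Ember; Basil loses to Harvest; Kiln loses to Harvest); the cycle Harvest → Ember → Fika → Harvest rules out a Condorcet winner.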